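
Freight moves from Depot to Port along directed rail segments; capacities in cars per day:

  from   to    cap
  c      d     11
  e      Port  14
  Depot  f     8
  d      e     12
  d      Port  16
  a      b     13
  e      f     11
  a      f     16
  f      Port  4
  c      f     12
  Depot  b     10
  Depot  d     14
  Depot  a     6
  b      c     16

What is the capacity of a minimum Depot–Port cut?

Augment Depot→d→Port: bottleneck 14, flow now 14.
Augment Depot→f→Port: bottleneck 4, flow now 18.
Augment Depot→b→c→d→Port: bottleneck 2, flow now 20.
Augment Depot→b→c→d→e→Port: bottleneck 8, flow now 28.
Augment Depot→a→b→c→d→e→Port: bottleneck 1, flow now 29.
No augmenting path remains; maximum flow = 29.
By max-flow min-cut, the minimum cut capacity equals the max flow.
In the residual graph, reachable from Depot: {Depot, a, b, c, f}.
Min-cut edges: Depot→d (14), c→d (11), f→Port (4); capacity 14 + 11 + 4 = 29.

29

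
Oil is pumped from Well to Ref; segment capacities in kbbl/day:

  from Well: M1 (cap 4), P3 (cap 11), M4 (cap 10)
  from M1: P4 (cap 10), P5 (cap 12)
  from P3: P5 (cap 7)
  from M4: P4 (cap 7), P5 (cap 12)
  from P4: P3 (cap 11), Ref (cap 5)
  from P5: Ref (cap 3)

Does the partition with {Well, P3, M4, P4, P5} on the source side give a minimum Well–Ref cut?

Given cut capacity: 4 + 5 + 3 = 12.
Augment Well→M1→P4→Ref: bottleneck 4, flow now 4.
Augment Well→P3→P5→Ref: bottleneck 3, flow now 7.
Augment Well→M4→P4→Ref: bottleneck 1, flow now 8.
No augmenting path remains; maximum flow = 8.
In the residual graph, reachable from Well: {Well, M1, P3, M4, P4, P5}.
Min-cut edges: P4→Ref (5), P5→Ref (3); capacity 5 + 3 = 8.
Cut capacity 12 exceeds the max flow 8, so it is not minimum.

No — its capacity is 12, but the minimum cut has capacity 8.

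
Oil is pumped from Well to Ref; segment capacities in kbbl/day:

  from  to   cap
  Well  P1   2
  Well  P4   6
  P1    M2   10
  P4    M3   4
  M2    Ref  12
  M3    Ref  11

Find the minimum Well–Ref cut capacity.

6

Augment Well→P1→M2→Ref: bottleneck 2, flow now 2.
Augment Well→P4→M3→Ref: bottleneck 4, flow now 6.
No augmenting path remains; maximum flow = 6.
By max-flow min-cut, the minimum cut capacity equals the max flow.
In the residual graph, reachable from Well: {Well, P4}.
Min-cut edges: Well→P1 (2), P4→M3 (4); capacity 2 + 4 = 6.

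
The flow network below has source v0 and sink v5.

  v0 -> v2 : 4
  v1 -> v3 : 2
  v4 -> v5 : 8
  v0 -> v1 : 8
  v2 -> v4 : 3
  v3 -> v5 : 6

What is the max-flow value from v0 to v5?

5

Augment v0→v1→v3→v5: bottleneck 2, flow now 2.
Augment v0→v2→v4→v5: bottleneck 3, flow now 5.
No augmenting path remains; maximum flow = 5.
In the residual graph, reachable from v0: {v0, v1, v2}.
Min-cut edges: v1→v3 (2), v2→v4 (3); capacity 2 + 3 = 5.
This cut is saturated, so no flow can exceed 5.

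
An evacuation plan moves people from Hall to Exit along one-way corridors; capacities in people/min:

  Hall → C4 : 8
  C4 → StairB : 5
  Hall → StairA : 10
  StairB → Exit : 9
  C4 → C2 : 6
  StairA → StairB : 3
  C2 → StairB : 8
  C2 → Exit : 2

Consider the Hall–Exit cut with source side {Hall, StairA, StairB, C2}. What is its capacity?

19

Edges leaving {Hall, StairA, StairB, C2}: Hall→C4 (8), StairB→Exit (9), C2→Exit (2).
Cut capacity = 8 + 9 + 2 = 19.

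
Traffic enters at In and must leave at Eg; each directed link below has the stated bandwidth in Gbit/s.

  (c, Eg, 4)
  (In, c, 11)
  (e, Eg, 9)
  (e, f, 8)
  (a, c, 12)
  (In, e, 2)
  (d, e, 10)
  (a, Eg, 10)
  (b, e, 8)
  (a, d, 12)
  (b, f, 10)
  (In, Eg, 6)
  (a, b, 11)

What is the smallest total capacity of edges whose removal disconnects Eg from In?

12

Augment In→Eg: bottleneck 6, flow now 6.
Augment In→c→Eg: bottleneck 4, flow now 10.
Augment In→e→Eg: bottleneck 2, flow now 12.
No augmenting path remains; maximum flow = 12.
By max-flow min-cut, the minimum cut capacity equals the max flow.
In the residual graph, reachable from In: {In, c}.
Min-cut edges: In→e (2), In→Eg (6), c→Eg (4); capacity 2 + 6 + 4 = 12.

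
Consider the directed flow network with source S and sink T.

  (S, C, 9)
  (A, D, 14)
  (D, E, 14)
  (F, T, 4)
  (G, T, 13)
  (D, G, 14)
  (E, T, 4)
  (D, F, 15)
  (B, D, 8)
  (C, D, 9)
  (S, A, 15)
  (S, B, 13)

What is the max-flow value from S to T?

21

Augment S→A→D→E→T: bottleneck 4, flow now 4.
Augment S→A→D→F→T: bottleneck 4, flow now 8.
Augment S→A→D→G→T: bottleneck 6, flow now 14.
Augment S→B→D→G→T: bottleneck 7, flow now 21.
No augmenting path remains; maximum flow = 21.
In the residual graph, reachable from S: {S, A, B, C, D, E, F, G}.
Min-cut edges: E→T (4), F→T (4), G→T (13); capacity 4 + 4 + 13 = 21.
This cut is saturated, so no flow can exceed 21.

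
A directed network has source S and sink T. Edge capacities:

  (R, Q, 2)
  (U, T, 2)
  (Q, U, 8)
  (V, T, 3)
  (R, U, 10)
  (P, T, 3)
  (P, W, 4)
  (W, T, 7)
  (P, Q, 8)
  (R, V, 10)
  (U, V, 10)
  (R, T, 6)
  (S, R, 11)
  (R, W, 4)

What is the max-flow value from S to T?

11

Augment S→R→T: bottleneck 6, flow now 6.
Augment S→R→U→T: bottleneck 2, flow now 8.
Augment S→R→V→T: bottleneck 3, flow now 11.
No augmenting path remains; maximum flow = 11.
In the residual graph, reachable from S: {S}.
Min-cut edges: S→R (11); capacity 11 = 11.
This cut is saturated, so no flow can exceed 11.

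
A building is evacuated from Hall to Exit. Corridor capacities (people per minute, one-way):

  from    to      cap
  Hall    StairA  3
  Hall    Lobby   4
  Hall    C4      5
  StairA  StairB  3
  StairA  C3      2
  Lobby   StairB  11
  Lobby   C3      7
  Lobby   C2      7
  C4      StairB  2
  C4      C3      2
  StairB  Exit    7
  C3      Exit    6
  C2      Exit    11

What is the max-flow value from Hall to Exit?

11

Augment Hall→StairA→StairB→Exit: bottleneck 3, flow now 3.
Augment Hall→Lobby→StairB→Exit: bottleneck 4, flow now 7.
Augment Hall→C4→C3→Exit: bottleneck 2, flow now 9.
Augment Hall→C4→StairB→StairA→C3→Exit: bottleneck 2, flow now 11. (uses reverse residual edge)
No augmenting path remains; maximum flow = 11.
In the residual graph, reachable from Hall: {Hall, C4}.
Min-cut edges: Hall→StairA (3), Hall→Lobby (4), C4→StairB (2), C4→C3 (2); capacity 3 + 4 + 2 + 2 = 11.
This cut is saturated, so no flow can exceed 11.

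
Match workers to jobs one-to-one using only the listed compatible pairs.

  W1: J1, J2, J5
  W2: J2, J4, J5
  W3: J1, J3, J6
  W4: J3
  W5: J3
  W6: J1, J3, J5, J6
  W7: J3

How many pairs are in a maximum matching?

5

Unit-capacity flow: source→left, listed edges, right→sink; max matching = max flow.
Augmenting path W1→J1 (+1); matched 1.
Augmenting path W2→J2 (+1); matched 2.
Augmenting path W3→J3 (+1); matched 3.
Augmenting path W6→J5 (+1); matched 4.
Augmenting path W4→J3→W3→J6 (+1); matched 5.
No augmenting path remains; maximum matching = 5.
König certificate: {W1, W2, W3, W6, J3} is a vertex cover of size 5 (every listed pair touches it), so no matching can be larger.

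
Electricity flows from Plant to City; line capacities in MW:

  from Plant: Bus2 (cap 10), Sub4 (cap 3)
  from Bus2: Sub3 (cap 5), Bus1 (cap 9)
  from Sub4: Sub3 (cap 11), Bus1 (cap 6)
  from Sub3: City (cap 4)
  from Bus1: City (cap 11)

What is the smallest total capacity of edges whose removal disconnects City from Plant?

13

Augment Plant→Bus2→Sub3→City: bottleneck 4, flow now 4.
Augment Plant→Bus2→Bus1→City: bottleneck 6, flow now 10.
Augment Plant→Sub4→Bus1→City: bottleneck 3, flow now 13.
No augmenting path remains; maximum flow = 13.
By max-flow min-cut, the minimum cut capacity equals the max flow.
In the residual graph, reachable from Plant: {Plant}.
Min-cut edges: Plant→Bus2 (10), Plant→Sub4 (3); capacity 10 + 3 = 13.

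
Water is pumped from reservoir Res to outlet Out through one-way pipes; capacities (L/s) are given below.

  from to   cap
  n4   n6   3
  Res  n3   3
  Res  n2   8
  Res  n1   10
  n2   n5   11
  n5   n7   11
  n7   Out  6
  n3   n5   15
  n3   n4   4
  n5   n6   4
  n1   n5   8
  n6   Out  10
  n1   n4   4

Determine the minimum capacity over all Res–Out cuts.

Augment Res→n1→n4→n6→Out: bottleneck 3, flow now 3.
Augment Res→n1→n5→n6→Out: bottleneck 4, flow now 7.
Augment Res→n1→n5→n7→Out: bottleneck 3, flow now 10.
Augment Res→n2→n5→n7→Out: bottleneck 3, flow now 13.
No augmenting path remains; maximum flow = 13.
By max-flow min-cut, the minimum cut capacity equals the max flow.
In the residual graph, reachable from Res: {Res, n1, n2, n3, n4, n5, n7}.
Min-cut edges: n4→n6 (3), n5→n6 (4), n7→Out (6); capacity 3 + 4 + 6 = 13.

13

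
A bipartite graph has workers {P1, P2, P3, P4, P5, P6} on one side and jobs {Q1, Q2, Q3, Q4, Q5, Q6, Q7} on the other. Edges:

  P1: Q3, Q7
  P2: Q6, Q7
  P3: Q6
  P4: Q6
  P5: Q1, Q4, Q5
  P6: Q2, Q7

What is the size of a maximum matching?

Unit-capacity flow: source→left, listed edges, right→sink; max matching = max flow.
Augmenting path P1→Q3 (+1); matched 1.
Augmenting path P2→Q6 (+1); matched 2.
Augmenting path P5→Q1 (+1); matched 3.
Augmenting path P6→Q2 (+1); matched 4.
Augmenting path P3→Q6→P2→Q7 (+1); matched 5.
No augmenting path remains; maximum matching = 5.
König certificate: {P1, P2, P5, P6, Q6} is a vertex cover of size 5 (every listed pair touches it), so no matching can be larger.

5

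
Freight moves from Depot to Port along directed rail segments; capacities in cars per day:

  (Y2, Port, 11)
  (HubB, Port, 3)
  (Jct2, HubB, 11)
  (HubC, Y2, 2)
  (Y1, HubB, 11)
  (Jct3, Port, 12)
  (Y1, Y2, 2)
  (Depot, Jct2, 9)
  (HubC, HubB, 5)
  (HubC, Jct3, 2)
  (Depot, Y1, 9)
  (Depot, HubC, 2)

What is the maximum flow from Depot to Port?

Augment Depot→HubC→Jct3→Port: bottleneck 2, flow now 2.
Augment Depot→Y1→Y2→Port: bottleneck 2, flow now 4.
Augment Depot→Y1→HubB→Port: bottleneck 3, flow now 7.
No augmenting path remains; maximum flow = 7.
In the residual graph, reachable from Depot: {Depot, Y1, Jct2, HubB}.
Min-cut edges: Depot→HubC (2), Y1→Y2 (2), HubB→Port (3); capacity 2 + 2 + 3 = 7.
This cut is saturated, so no flow can exceed 7.

7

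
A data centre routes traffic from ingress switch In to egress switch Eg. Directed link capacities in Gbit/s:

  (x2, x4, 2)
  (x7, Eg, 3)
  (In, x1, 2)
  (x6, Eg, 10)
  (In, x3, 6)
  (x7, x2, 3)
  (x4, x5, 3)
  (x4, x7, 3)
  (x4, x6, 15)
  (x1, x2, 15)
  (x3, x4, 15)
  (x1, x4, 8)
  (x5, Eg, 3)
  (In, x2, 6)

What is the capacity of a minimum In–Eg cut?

10

Augment In→x1→x4→x5→Eg: bottleneck 2, flow now 2.
Augment In→x2→x4→x5→Eg: bottleneck 1, flow now 3.
Augment In→x2→x4→x6→Eg: bottleneck 1, flow now 4.
Augment In→x3→x4→x6→Eg: bottleneck 6, flow now 10.
No augmenting path remains; maximum flow = 10.
By max-flow min-cut, the minimum cut capacity equals the max flow.
In the residual graph, reachable from In: {In, x2}.
Min-cut edges: In→x1 (2), In→x3 (6), x2→x4 (2); capacity 2 + 6 + 2 = 10.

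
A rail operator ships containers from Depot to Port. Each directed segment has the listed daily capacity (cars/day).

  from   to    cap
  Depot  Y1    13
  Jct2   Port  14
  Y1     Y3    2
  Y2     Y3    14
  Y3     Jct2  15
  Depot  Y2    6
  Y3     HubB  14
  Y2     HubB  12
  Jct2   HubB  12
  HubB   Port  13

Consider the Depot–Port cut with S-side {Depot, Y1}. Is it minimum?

Given cut capacity: 6 + 2 = 8.
Augment Depot→Y2→HubB→Port: bottleneck 6, flow now 6.
Augment Depot→Y1→Y3→Jct2→Port: bottleneck 2, flow now 8.
No augmenting path remains; maximum flow = 8.
Cut capacity 8 equals the max flow, so it is a minimum cut.

Yes — it is a minimum cut (capacity 8).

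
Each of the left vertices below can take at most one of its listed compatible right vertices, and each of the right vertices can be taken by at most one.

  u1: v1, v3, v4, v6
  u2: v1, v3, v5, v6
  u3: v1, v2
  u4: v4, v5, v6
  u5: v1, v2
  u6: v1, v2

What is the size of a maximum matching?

Unit-capacity flow: source→left, listed edges, right→sink; max matching = max flow.
Augmenting path u1→v1 (+1); matched 1.
Augmenting path u2→v3 (+1); matched 2.
Augmenting path u3→v2 (+1); matched 3.
Augmenting path u4→v4 (+1); matched 4.
Augmenting path u5→v1→u1→v6 (+1); matched 5.
No augmenting path remains; maximum matching = 5.
König certificate: {u1, u2, u4, v1, v2} is a vertex cover of size 5 (every listed pair touches it), so no matching can be larger.

5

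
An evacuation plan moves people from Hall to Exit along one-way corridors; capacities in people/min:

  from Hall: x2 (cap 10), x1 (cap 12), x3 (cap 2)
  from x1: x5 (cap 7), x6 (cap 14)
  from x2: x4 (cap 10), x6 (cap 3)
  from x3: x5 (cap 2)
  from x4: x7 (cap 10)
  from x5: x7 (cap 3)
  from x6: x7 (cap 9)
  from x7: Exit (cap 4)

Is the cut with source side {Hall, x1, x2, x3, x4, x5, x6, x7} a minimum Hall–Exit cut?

Yes — it is a minimum cut (capacity 4).

Given cut capacity: 4 = 4.
Augment Hall→x1→x5→x7→Exit: bottleneck 3, flow now 3.
Augment Hall→x1→x6→x7→Exit: bottleneck 1, flow now 4.
No augmenting path remains; maximum flow = 4.
Cut capacity 4 equals the max flow, so it is a minimum cut.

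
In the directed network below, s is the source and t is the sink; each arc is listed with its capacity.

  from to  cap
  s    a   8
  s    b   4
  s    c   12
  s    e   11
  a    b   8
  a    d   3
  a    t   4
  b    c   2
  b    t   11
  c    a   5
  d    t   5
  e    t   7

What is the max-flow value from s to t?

Augment s→a→t: bottleneck 4, flow now 4.
Augment s→b→t: bottleneck 4, flow now 8.
Augment s→e→t: bottleneck 7, flow now 15.
Augment s→a→b→t: bottleneck 4, flow now 19.
Augment s→c→a→b→t: bottleneck 3, flow now 22.
Augment s→c→a→d→t: bottleneck 2, flow now 24.
No augmenting path remains; maximum flow = 24.
In the residual graph, reachable from s: {s, c, e}.
Min-cut edges: s→a (8), s→b (4), c→a (5), e→t (7); capacity 8 + 4 + 5 + 7 = 24.
This cut is saturated, so no flow can exceed 24.

24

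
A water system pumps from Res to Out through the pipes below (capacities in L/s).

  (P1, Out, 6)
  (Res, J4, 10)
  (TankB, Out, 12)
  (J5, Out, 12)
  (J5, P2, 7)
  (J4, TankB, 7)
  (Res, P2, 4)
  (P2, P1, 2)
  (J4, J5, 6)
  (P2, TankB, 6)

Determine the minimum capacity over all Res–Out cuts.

Augment Res→J4→TankB→Out: bottleneck 7, flow now 7.
Augment Res→J4→J5→Out: bottleneck 3, flow now 10.
Augment Res→P2→TankB→Out: bottleneck 4, flow now 14.
No augmenting path remains; maximum flow = 14.
By max-flow min-cut, the minimum cut capacity equals the max flow.
In the residual graph, reachable from Res: {Res}.
Min-cut edges: Res→J4 (10), Res→P2 (4); capacity 10 + 4 = 14.

14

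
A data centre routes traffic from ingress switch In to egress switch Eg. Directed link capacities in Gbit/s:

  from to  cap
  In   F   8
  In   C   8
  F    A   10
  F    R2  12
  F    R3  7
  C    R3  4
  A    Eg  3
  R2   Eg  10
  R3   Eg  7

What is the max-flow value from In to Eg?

12

Augment In→F→A→Eg: bottleneck 3, flow now 3.
Augment In→F→R2→Eg: bottleneck 5, flow now 8.
Augment In→C→R3→Eg: bottleneck 4, flow now 12.
No augmenting path remains; maximum flow = 12.
In the residual graph, reachable from In: {In, C}.
Min-cut edges: In→F (8), C→R3 (4); capacity 8 + 4 = 12.
This cut is saturated, so no flow can exceed 12.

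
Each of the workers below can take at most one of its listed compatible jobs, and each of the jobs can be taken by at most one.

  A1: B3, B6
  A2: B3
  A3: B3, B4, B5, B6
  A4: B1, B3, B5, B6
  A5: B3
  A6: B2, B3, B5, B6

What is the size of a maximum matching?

5

Unit-capacity flow: source→left, listed edges, right→sink; max matching = max flow.
Augmenting path A1→B3 (+1); matched 1.
Augmenting path A3→B4 (+1); matched 2.
Augmenting path A4→B1 (+1); matched 3.
Augmenting path A6→B2 (+1); matched 4.
Augmenting path A2→B3→A1→B6 (+1); matched 5.
No augmenting path remains; maximum matching = 5.
König certificate: {A1, A3, A4, A6, B3} is a vertex cover of size 5 (every listed pair touches it), so no matching can be larger.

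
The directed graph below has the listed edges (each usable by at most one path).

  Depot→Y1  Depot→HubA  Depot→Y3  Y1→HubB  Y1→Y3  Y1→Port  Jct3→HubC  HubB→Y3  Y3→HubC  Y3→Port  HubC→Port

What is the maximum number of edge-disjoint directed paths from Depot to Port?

2

Assign every edge capacity 1; by Menger, the answer equals the max flow.
Path Depot→Y1→Port (+1); total 1.
Path Depot→Y3→Port (+1); total 2.
No residual Depot→Port path; max flow = 2.
Certifying cut of size 2: {Depot→Y1, Depot→Y3}.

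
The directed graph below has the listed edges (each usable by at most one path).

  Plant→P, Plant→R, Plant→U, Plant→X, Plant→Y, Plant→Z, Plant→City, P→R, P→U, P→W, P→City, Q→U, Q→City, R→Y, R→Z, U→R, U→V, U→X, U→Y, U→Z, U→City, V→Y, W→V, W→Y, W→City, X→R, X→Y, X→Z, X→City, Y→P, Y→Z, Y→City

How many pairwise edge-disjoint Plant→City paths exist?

6

Assign every edge capacity 1; by Menger, the answer equals the max flow.
Path Plant→City (+1); total 1.
Path Plant→P→City (+1); total 2.
Path Plant→U→City (+1); total 3.
Path Plant→X→City (+1); total 4.
Path Plant→Y→City (+1); total 5.
Path Plant→R→Y→P→W→City (+1); total 6.
No residual Plant→City path; max flow = 6.
Certifying cut of size 6: {Plant→City, Plant→P, Plant→R, Plant→U, Plant→X, Plant→Y}.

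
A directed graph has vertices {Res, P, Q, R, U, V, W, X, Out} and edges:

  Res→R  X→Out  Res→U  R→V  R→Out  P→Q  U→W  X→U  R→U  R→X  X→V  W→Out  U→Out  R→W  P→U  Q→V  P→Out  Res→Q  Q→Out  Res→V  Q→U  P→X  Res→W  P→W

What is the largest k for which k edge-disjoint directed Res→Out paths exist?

Assign every edge capacity 1; by Menger, the answer equals the max flow.
Path Res→Q→Out (+1); total 1.
Path Res→R→Out (+1); total 2.
Path Res→U→Out (+1); total 3.
Path Res→W→Out (+1); total 4.
No residual Res→Out path; max flow = 4.
Certifying cut of size 4: {Res→Q, Res→R, Res→U, Res→W}.

4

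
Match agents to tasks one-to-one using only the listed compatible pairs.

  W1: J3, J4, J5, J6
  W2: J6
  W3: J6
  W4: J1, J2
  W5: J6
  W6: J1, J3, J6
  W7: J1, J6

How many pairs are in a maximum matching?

Unit-capacity flow: source→left, listed edges, right→sink; max matching = max flow.
Augmenting path W1→J3 (+1); matched 1.
Augmenting path W2→J6 (+1); matched 2.
Augmenting path W4→J1 (+1); matched 3.
Augmenting path W6→J1→W4→J2 (+1); matched 4.
Augmenting path W7→J1→W6→J3→W1→J4 (+1); matched 5.
No augmenting path remains; maximum matching = 5.
König certificate: {W1, W4, W6, W7, J6} is a vertex cover of size 5 (every listed pair touches it), so no matching can be larger.

5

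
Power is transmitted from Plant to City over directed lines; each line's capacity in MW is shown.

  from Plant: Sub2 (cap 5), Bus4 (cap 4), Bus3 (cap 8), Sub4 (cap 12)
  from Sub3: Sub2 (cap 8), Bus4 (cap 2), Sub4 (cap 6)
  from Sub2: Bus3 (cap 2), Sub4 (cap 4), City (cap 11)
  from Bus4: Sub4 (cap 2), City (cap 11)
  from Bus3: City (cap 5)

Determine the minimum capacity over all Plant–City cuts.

14

Augment Plant→Sub2→City: bottleneck 5, flow now 5.
Augment Plant→Bus4→City: bottleneck 4, flow now 9.
Augment Plant→Bus3→City: bottleneck 5, flow now 14.
No augmenting path remains; maximum flow = 14.
By max-flow min-cut, the minimum cut capacity equals the max flow.
In the residual graph, reachable from Plant: {Plant, Bus3, Sub4}.
Min-cut edges: Plant→Sub2 (5), Plant→Bus4 (4), Bus3→City (5); capacity 5 + 4 + 5 = 14.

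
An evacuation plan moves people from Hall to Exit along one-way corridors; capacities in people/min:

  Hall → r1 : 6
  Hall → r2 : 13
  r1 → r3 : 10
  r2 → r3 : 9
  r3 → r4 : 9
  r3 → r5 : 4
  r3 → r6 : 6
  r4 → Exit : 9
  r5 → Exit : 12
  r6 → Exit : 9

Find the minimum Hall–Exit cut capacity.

Augment Hall→r1→r3→r4→Exit: bottleneck 6, flow now 6.
Augment Hall→r2→r3→r4→Exit: bottleneck 3, flow now 9.
Augment Hall→r2→r3→r5→Exit: bottleneck 4, flow now 13.
Augment Hall→r2→r3→r6→Exit: bottleneck 2, flow now 15.
No augmenting path remains; maximum flow = 15.
By max-flow min-cut, the minimum cut capacity equals the max flow.
In the residual graph, reachable from Hall: {Hall, r2}.
Min-cut edges: Hall→r1 (6), r2→r3 (9); capacity 6 + 9 = 15.

15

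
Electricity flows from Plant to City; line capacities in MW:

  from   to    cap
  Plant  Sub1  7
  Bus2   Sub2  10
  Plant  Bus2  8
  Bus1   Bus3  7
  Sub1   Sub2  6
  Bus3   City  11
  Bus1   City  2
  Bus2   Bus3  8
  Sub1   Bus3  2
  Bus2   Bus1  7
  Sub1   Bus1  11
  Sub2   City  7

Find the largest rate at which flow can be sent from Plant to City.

Augment Plant→Bus2→Bus1→City: bottleneck 2, flow now 2.
Augment Plant→Bus2→Sub2→City: bottleneck 6, flow now 8.
Augment Plant→Sub1→Sub2→City: bottleneck 1, flow now 9.
Augment Plant→Sub1→Bus3→City: bottleneck 2, flow now 11.
Augment Plant→Sub1→Bus1→Bus3→City: bottleneck 4, flow now 15.
No augmenting path remains; maximum flow = 15.
In the residual graph, reachable from Plant: {Plant}.
Min-cut edges: Plant→Bus2 (8), Plant→Sub1 (7); capacity 8 + 7 = 15.
This cut is saturated, so no flow can exceed 15.

15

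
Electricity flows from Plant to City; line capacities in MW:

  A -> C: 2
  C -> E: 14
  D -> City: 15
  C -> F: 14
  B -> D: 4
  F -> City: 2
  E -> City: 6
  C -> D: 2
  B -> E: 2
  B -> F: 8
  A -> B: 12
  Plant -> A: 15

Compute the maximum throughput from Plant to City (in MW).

10

Augment Plant→A→B→D→City: bottleneck 4, flow now 4.
Augment Plant→A→B→E→City: bottleneck 2, flow now 6.
Augment Plant→A→B→F→City: bottleneck 2, flow now 8.
Augment Plant→A→C→D→City: bottleneck 2, flow now 10.
No augmenting path remains; maximum flow = 10.
In the residual graph, reachable from Plant: {Plant, A, B, F}.
Min-cut edges: A→C (2), B→D (4), B→E (2), F→City (2); capacity 2 + 4 + 2 + 2 = 10.
This cut is saturated, so no flow can exceed 10.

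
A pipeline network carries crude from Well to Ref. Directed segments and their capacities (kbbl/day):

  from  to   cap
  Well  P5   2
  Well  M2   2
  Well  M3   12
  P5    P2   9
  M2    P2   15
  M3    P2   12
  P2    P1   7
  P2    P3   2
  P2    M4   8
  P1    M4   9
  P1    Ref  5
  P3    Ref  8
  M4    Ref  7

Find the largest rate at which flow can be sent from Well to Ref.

14

Augment Well→P5→P2→P1→Ref: bottleneck 2, flow now 2.
Augment Well→M2→P2→P1→Ref: bottleneck 2, flow now 4.
Augment Well→M3→P2→P1→Ref: bottleneck 1, flow now 5.
Augment Well→M3→P2→P3→Ref: bottleneck 2, flow now 7.
Augment Well→M3→P2→M4→Ref: bottleneck 7, flow now 14.
No augmenting path remains; maximum flow = 14.
In the residual graph, reachable from Well: {Well, P5, M2, M3, P2, P1, M4}.
Min-cut edges: P2→P3 (2), P1→Ref (5), M4→Ref (7); capacity 2 + 5 + 7 = 14.
This cut is saturated, so no flow can exceed 14.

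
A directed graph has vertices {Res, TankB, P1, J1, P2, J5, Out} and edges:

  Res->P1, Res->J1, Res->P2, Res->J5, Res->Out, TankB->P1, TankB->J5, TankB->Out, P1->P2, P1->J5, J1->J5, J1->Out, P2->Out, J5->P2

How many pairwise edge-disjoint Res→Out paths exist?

3

Assign every edge capacity 1; by Menger, the answer equals the max flow.
Path Res→Out (+1); total 1.
Path Res→J1→Out (+1); total 2.
Path Res→P2→Out (+1); total 3.
No residual Res→Out path; max flow = 3.
Certifying cut of size 3: {P2→Out, Res→J1, Res→Out}.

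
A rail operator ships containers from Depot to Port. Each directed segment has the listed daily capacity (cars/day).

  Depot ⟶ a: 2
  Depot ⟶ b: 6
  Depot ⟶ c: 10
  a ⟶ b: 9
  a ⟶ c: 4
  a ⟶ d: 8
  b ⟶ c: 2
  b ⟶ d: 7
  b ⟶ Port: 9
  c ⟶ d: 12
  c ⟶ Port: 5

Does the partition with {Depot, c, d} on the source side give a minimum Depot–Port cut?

Yes — it is a minimum cut (capacity 13).

Given cut capacity: 2 + 6 + 5 = 13.
Augment Depot→b→Port: bottleneck 6, flow now 6.
Augment Depot→c→Port: bottleneck 5, flow now 11.
Augment Depot→a→b→Port: bottleneck 2, flow now 13.
No augmenting path remains; maximum flow = 13.
Cut capacity 13 equals the max flow, so it is a minimum cut.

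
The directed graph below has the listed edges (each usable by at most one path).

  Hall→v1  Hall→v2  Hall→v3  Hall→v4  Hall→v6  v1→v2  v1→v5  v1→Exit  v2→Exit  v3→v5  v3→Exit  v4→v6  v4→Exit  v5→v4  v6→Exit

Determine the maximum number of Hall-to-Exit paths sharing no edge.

5

Assign every edge capacity 1; by Menger, the answer equals the max flow.
Path Hall→v1→Exit (+1); total 1.
Path Hall→v2→Exit (+1); total 2.
Path Hall→v3→Exit (+1); total 3.
Path Hall→v4→Exit (+1); total 4.
Path Hall→v6→Exit (+1); total 5.
No residual Hall→Exit path; max flow = 5.
Certifying cut of size 5: {Hall→v1, Hall→v2, Hall→v3, Hall→v4, Hall→v6}.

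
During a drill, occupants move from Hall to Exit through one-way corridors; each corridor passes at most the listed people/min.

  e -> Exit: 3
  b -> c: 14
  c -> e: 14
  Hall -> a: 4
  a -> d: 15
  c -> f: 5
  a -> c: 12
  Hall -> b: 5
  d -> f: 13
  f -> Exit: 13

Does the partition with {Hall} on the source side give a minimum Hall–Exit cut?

Yes — it is a minimum cut (capacity 9).

Given cut capacity: 4 + 5 = 9.
Augment Hall→a→c→e→Exit: bottleneck 3, flow now 3.
Augment Hall→a→c→f→Exit: bottleneck 1, flow now 4.
Augment Hall→b→c→f→Exit: bottleneck 4, flow now 8.
Augment Hall→b→c→a→d→f→Exit: bottleneck 1, flow now 9. (uses reverse residual edge)
No augmenting path remains; maximum flow = 9.
Cut capacity 9 equals the max flow, so it is a minimum cut.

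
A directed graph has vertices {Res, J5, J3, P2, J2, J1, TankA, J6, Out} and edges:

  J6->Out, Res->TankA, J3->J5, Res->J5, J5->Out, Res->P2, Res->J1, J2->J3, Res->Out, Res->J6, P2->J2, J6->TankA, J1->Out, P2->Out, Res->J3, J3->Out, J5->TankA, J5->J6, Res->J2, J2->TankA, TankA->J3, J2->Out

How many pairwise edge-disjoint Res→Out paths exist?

Assign every edge capacity 1; by Menger, the answer equals the max flow.
Path Res→Out (+1); total 1.
Path Res→J5→Out (+1); total 2.
Path Res→J3→Out (+1); total 3.
Path Res→P2→Out (+1); total 4.
Path Res→J2→Out (+1); total 5.
Path Res→J1→Out (+1); total 6.
Path Res→J6→Out (+1); total 7.
No residual Res→Out path; max flow = 7.
Certifying cut of size 7: {J3→Out, J5→Out, J6→Out, Res→J1, Res→J2, Res→Out, Res→P2}.

7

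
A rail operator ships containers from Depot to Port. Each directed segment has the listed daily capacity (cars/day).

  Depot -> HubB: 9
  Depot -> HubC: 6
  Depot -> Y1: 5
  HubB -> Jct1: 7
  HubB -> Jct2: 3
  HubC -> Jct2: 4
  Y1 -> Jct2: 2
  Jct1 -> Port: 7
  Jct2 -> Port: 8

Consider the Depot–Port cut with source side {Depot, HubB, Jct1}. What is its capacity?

21

Edges leaving {Depot, HubB, Jct1}: Depot→HubC (6), Depot→Y1 (5), HubB→Jct2 (3), Jct1→Port (7).
Cut capacity = 6 + 5 + 3 + 7 = 21.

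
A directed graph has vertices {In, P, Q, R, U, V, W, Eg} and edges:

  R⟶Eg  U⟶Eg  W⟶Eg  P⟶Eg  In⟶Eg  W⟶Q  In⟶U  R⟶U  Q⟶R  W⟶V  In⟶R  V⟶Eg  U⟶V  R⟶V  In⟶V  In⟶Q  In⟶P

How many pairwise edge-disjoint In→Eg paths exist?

Assign every edge capacity 1; by Menger, the answer equals the max flow.
Path In→Eg (+1); total 1.
Path In→P→Eg (+1); total 2.
Path In→R→Eg (+1); total 3.
Path In→U→Eg (+1); total 4.
Path In→V→Eg (+1); total 5.
No residual In→Eg path; max flow = 5.
Certifying cut of size 5: {In→Eg, In→P, R→Eg, U→Eg, V→Eg}.

5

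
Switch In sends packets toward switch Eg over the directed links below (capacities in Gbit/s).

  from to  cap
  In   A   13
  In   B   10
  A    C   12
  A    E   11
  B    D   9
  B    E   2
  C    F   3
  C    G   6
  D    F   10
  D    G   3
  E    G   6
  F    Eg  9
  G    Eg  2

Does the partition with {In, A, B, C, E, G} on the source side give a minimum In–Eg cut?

No — its capacity is 14, but the minimum cut has capacity 11.

Given cut capacity: 9 + 3 + 2 = 14.
Augment In→A→C→F→Eg: bottleneck 3, flow now 3.
Augment In→A→C→G→Eg: bottleneck 2, flow now 5.
Augment In→B→D→F→Eg: bottleneck 6, flow now 11.
No augmenting path remains; maximum flow = 11.
In the residual graph, reachable from In: {In, A, B, C, D, E, F, G}.
Min-cut edges: F→Eg (9), G→Eg (2); capacity 9 + 2 = 11.
Cut capacity 14 exceeds the max flow 11, so it is not minimum.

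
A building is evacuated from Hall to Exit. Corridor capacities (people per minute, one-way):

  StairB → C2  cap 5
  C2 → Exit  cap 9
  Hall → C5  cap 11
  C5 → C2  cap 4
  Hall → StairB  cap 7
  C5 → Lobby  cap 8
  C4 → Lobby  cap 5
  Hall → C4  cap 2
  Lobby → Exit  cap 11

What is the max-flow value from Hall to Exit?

Augment Hall→C4→Lobby→Exit: bottleneck 2, flow now 2.
Augment Hall→StairB→C2→Exit: bottleneck 5, flow now 7.
Augment Hall→C5→C2→Exit: bottleneck 4, flow now 11.
Augment Hall→C5→Lobby→Exit: bottleneck 7, flow now 18.
No augmenting path remains; maximum flow = 18.
In the residual graph, reachable from Hall: {Hall, StairB}.
Min-cut edges: Hall→C4 (2), Hall→C5 (11), StairB→C2 (5); capacity 2 + 11 + 5 = 18.
This cut is saturated, so no flow can exceed 18.

18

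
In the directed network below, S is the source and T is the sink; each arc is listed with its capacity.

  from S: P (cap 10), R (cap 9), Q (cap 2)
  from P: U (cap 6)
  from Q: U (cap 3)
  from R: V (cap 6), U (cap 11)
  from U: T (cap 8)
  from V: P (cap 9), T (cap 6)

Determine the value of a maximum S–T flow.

14

Augment S→P→U→T: bottleneck 6, flow now 6.
Augment S→Q→U→T: bottleneck 2, flow now 8.
Augment S→R→V→T: bottleneck 6, flow now 14.
No augmenting path remains; maximum flow = 14.
In the residual graph, reachable from S: {S, P, Q, R, U}.
Min-cut edges: R→V (6), U→T (8); capacity 6 + 8 = 14.
This cut is saturated, so no flow can exceed 14.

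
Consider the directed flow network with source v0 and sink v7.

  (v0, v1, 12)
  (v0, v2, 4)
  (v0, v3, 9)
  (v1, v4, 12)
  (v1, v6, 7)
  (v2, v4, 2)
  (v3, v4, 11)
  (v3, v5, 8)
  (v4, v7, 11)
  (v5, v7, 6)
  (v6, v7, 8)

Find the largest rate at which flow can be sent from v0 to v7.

23

Augment v0→v1→v4→v7: bottleneck 11, flow now 11.
Augment v0→v1→v6→v7: bottleneck 1, flow now 12.
Augment v0→v3→v5→v7: bottleneck 6, flow now 18.
Augment v0→v2→v4→v1→v6→v7: bottleneck 2, flow now 20. (uses reverse residual edge)
Augment v0→v3→v4→v1→v6→v7: bottleneck 3, flow now 23. (uses reverse residual edge)
No augmenting path remains; maximum flow = 23.
In the residual graph, reachable from v0: {v0, v2}.
Min-cut edges: v0→v1 (12), v0→v3 (9), v2→v4 (2); capacity 12 + 9 + 2 = 23.
This cut is saturated, so no flow can exceed 23.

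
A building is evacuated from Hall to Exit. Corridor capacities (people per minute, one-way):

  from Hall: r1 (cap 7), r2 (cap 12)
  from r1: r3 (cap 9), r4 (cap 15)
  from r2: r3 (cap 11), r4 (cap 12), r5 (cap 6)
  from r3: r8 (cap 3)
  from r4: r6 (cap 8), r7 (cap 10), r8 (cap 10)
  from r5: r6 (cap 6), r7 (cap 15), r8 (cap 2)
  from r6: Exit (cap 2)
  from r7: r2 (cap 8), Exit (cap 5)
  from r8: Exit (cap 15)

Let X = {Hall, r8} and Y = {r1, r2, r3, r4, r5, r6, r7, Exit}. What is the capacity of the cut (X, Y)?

Edges leaving {Hall, r8}: Hall→r1 (7), Hall→r2 (12), r8→Exit (15).
Cut capacity = 7 + 12 + 15 = 34.

34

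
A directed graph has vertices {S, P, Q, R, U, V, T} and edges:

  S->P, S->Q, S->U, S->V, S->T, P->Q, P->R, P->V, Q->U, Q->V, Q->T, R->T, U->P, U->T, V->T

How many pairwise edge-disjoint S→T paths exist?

Assign every edge capacity 1; by Menger, the answer equals the max flow.
Path S→T (+1); total 1.
Path S→Q→T (+1); total 2.
Path S→U→T (+1); total 3.
Path S→V→T (+1); total 4.
Path S→P→R→T (+1); total 5.
No residual S→T path; max flow = 5.
Certifying cut of size 5: {S→P, S→Q, S→T, S→U, S→V}.

5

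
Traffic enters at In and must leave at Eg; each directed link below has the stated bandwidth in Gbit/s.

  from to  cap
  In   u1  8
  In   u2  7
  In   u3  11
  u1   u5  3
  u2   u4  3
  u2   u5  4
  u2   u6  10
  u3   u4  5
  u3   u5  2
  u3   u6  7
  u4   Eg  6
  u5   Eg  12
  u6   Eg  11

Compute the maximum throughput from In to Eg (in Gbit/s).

21

Augment In→u1→u5→Eg: bottleneck 3, flow now 3.
Augment In→u2→u4→Eg: bottleneck 3, flow now 6.
Augment In→u2→u5→Eg: bottleneck 4, flow now 10.
Augment In→u3→u4→Eg: bottleneck 3, flow now 13.
Augment In→u3→u5→Eg: bottleneck 2, flow now 15.
Augment In→u3→u6→Eg: bottleneck 6, flow now 21.
No augmenting path remains; maximum flow = 21.
In the residual graph, reachable from In: {In, u1}.
Min-cut edges: In→u2 (7), In→u3 (11), u1→u5 (3); capacity 7 + 11 + 3 = 21.
This cut is saturated, so no flow can exceed 21.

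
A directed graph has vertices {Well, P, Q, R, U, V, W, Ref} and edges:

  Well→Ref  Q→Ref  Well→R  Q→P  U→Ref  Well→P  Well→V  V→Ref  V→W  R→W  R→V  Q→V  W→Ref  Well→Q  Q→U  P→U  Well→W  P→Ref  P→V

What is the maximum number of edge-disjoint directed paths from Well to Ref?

5

Assign every edge capacity 1; by Menger, the answer equals the max flow.
Path Well→Ref (+1); total 1.
Path Well→P→Ref (+1); total 2.
Path Well→Q→Ref (+1); total 3.
Path Well→V→Ref (+1); total 4.
Path Well→W→Ref (+1); total 5.
No residual Well→Ref path; max flow = 5.
Certifying cut of size 5: {V→Ref, W→Ref, Well→P, Well→Q, Well→Ref}.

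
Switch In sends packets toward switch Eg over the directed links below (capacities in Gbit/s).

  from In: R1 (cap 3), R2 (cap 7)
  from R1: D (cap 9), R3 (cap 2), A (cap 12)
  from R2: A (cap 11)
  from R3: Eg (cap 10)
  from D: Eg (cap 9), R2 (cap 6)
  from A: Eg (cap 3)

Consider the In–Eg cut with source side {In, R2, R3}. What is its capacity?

24

Edges leaving {In, R2, R3}: In→R1 (3), R2→A (11), R3→Eg (10).
Cut capacity = 3 + 11 + 10 = 24.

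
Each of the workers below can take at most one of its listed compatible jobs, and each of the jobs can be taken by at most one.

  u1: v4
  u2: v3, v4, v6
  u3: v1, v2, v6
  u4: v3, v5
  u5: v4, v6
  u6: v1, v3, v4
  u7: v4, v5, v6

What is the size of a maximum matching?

6

Unit-capacity flow: source→left, listed edges, right→sink; max matching = max flow.
Augmenting path u1→v4 (+1); matched 1.
Augmenting path u2→v3 (+1); matched 2.
Augmenting path u3→v1 (+1); matched 3.
Augmenting path u4→v5 (+1); matched 4.
Augmenting path u5→v6 (+1); matched 5.
Augmenting path u6→v1→u3→v2 (+1); matched 6.
No augmenting path remains; maximum matching = 6.
König certificate: {u3, u6, v3, v4, v5, v6} is a vertex cover of size 6 (every listed pair touches it), so no matching can be larger.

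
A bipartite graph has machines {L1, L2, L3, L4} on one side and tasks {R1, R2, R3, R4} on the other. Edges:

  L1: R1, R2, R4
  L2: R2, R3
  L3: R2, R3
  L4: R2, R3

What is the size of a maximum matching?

Unit-capacity flow: source→left, listed edges, right→sink; max matching = max flow.
Augmenting path L1→R1 (+1); matched 1.
Augmenting path L2→R2 (+1); matched 2.
Augmenting path L3→R3 (+1); matched 3.
No augmenting path remains; maximum matching = 3.
König certificate: {L1, R2, R3} is a vertex cover of size 3 (every listed pair touches it), so no matching can be larger.

3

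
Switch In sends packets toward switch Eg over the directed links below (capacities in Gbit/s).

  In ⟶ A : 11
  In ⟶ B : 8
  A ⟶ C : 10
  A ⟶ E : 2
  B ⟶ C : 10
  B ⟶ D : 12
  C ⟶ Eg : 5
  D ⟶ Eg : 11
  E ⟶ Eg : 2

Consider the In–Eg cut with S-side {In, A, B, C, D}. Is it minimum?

Given cut capacity: 2 + 5 + 11 = 18.
Augment In→A→C→Eg: bottleneck 5, flow now 5.
Augment In→A→E→Eg: bottleneck 2, flow now 7.
Augment In→B→D→Eg: bottleneck 8, flow now 15.
No augmenting path remains; maximum flow = 15.
In the residual graph, reachable from In: {In, A, C}.
Min-cut edges: In→B (8), A→E (2), C→Eg (5); capacity 8 + 2 + 5 = 15.
Cut capacity 18 exceeds the max flow 15, so it is not minimum.

No — its capacity is 18, but the minimum cut has capacity 15.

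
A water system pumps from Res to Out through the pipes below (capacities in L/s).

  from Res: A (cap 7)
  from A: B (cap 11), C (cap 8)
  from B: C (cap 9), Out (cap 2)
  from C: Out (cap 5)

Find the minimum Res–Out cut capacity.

7

Augment Res→A→B→Out: bottleneck 2, flow now 2.
Augment Res→A→C→Out: bottleneck 5, flow now 7.
No augmenting path remains; maximum flow = 7.
By max-flow min-cut, the minimum cut capacity equals the max flow.
In the residual graph, reachable from Res: {Res}.
Min-cut edges: Res→A (7); capacity 7 = 7.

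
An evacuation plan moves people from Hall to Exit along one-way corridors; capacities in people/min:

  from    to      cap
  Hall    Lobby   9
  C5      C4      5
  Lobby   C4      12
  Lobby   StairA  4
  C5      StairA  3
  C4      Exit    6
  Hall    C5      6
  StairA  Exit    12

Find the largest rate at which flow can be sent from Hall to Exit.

13

Augment Hall→C5→StairA→Exit: bottleneck 3, flow now 3.
Augment Hall→C5→C4→Exit: bottleneck 3, flow now 6.
Augment Hall→Lobby→StairA→Exit: bottleneck 4, flow now 10.
Augment Hall→Lobby→C4→Exit: bottleneck 3, flow now 13.
No augmenting path remains; maximum flow = 13.
In the residual graph, reachable from Hall: {Hall, C5, Lobby, C4}.
Min-cut edges: C5→StairA (3), Lobby→StairA (4), C4→Exit (6); capacity 3 + 4 + 6 = 13.
This cut is saturated, so no flow can exceed 13.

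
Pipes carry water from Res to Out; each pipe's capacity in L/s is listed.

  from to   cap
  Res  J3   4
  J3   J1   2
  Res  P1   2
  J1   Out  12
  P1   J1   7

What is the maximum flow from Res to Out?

4

Augment Res→P1→J1→Out: bottleneck 2, flow now 2.
Augment Res→J3→J1→Out: bottleneck 2, flow now 4.
No augmenting path remains; maximum flow = 4.
In the residual graph, reachable from Res: {Res, J3}.
Min-cut edges: Res→P1 (2), J3→J1 (2); capacity 2 + 2 = 4.
This cut is saturated, so no flow can exceed 4.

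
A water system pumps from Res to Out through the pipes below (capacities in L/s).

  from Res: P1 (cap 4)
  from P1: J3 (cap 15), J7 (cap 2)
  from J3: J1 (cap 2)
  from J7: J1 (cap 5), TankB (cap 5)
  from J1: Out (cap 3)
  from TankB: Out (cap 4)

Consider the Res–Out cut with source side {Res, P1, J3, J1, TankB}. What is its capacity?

Edges leaving {Res, P1, J3, J1, TankB}: P1→J7 (2), J1→Out (3), TankB→Out (4).
Cut capacity = 2 + 3 + 4 = 9.

9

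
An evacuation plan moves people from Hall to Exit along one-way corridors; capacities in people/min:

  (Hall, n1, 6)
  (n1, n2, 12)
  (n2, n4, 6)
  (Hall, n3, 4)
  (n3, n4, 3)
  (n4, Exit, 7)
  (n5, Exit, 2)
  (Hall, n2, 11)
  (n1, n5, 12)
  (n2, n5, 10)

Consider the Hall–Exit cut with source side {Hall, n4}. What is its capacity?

Edges leaving {Hall, n4}: Hall→n1 (6), Hall→n2 (11), Hall→n3 (4), n4→Exit (7).
Cut capacity = 6 + 11 + 4 + 7 = 28.

28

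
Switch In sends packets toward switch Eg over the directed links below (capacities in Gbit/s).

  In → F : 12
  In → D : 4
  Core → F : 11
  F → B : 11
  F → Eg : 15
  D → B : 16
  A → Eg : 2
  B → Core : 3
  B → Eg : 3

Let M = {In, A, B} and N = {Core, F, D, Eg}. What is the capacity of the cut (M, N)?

Edges leaving {In, A, B}: In→F (12), In→D (4), A→Eg (2), B→Core (3), B→Eg (3).
Cut capacity = 12 + 4 + 2 + 3 + 3 = 24.

24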